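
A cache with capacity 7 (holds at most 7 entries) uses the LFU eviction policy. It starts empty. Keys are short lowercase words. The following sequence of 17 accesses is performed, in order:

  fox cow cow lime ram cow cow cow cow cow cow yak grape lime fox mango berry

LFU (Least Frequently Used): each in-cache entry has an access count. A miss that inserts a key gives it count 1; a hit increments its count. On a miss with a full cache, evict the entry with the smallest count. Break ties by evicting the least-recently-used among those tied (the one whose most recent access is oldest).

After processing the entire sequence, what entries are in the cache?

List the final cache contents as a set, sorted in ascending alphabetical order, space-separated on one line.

LFU simulation (capacity=7):
  1. access fox: MISS. Cache: [fox(c=1)]
  2. access cow: MISS. Cache: [fox(c=1) cow(c=1)]
  3. access cow: HIT, count now 2. Cache: [fox(c=1) cow(c=2)]
  4. access lime: MISS. Cache: [fox(c=1) lime(c=1) cow(c=2)]
  5. access ram: MISS. Cache: [fox(c=1) lime(c=1) ram(c=1) cow(c=2)]
  6. access cow: HIT, count now 3. Cache: [fox(c=1) lime(c=1) ram(c=1) cow(c=3)]
  7. access cow: HIT, count now 4. Cache: [fox(c=1) lime(c=1) ram(c=1) cow(c=4)]
  8. access cow: HIT, count now 5. Cache: [fox(c=1) lime(c=1) ram(c=1) cow(c=5)]
  9. access cow: HIT, count now 6. Cache: [fox(c=1) lime(c=1) ram(c=1) cow(c=6)]
  10. access cow: HIT, count now 7. Cache: [fox(c=1) lime(c=1) ram(c=1) cow(c=7)]
  11. access cow: HIT, count now 8. Cache: [fox(c=1) lime(c=1) ram(c=1) cow(c=8)]
  12. access yak: MISS. Cache: [fox(c=1) lime(c=1) ram(c=1) yak(c=1) cow(c=8)]
  13. access grape: MISS. Cache: [fox(c=1) lime(c=1) ram(c=1) yak(c=1) grape(c=1) cow(c=8)]
  14. access lime: HIT, count now 2. Cache: [fox(c=1) ram(c=1) yak(c=1) grape(c=1) lime(c=2) cow(c=8)]
  15. access fox: HIT, count now 2. Cache: [ram(c=1) yak(c=1) grape(c=1) lime(c=2) fox(c=2) cow(c=8)]
  16. access mango: MISS. Cache: [ram(c=1) yak(c=1) grape(c=1) mango(c=1) lime(c=2) fox(c=2) cow(c=8)]
  17. access berry: MISS, evict ram(c=1). Cache: [yak(c=1) grape(c=1) mango(c=1) berry(c=1) lime(c=2) fox(c=2) cow(c=8)]
Total: 9 hits, 8 misses, 1 evictions

Answer: berry cow fox grape lime mango yak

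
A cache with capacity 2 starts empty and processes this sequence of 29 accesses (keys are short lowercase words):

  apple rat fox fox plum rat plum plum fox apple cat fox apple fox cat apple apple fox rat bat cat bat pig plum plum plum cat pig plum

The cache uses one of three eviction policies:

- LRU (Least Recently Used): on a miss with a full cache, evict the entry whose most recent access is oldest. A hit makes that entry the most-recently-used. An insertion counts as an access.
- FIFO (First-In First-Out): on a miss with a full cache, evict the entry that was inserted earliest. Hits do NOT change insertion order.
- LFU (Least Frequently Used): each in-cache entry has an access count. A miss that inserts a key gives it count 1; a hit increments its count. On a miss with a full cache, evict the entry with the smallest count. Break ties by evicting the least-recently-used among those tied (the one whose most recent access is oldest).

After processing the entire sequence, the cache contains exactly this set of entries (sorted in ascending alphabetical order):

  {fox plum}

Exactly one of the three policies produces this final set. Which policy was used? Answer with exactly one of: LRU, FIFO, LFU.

Simulating under each policy and comparing final sets:
  LRU: final set = {pig plum} -> differs
  FIFO: final set = {pig plum} -> differs
  LFU: final set = {fox plum} -> MATCHES target
Only LFU produces the target set.

Answer: LFU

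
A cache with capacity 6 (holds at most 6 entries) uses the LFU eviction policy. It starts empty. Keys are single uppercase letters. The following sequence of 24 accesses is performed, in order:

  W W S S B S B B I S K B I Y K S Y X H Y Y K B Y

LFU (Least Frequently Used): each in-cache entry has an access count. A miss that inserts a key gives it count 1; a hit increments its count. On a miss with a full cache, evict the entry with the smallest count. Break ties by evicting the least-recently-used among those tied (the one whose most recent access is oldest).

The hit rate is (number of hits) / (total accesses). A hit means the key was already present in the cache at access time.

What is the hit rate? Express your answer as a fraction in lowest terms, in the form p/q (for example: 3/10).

LFU simulation (capacity=6):
  1. access W: MISS. Cache: [W(c=1)]
  2. access W: HIT, count now 2. Cache: [W(c=2)]
  3. access S: MISS. Cache: [S(c=1) W(c=2)]
  4. access S: HIT, count now 2. Cache: [W(c=2) S(c=2)]
  5. access B: MISS. Cache: [B(c=1) W(c=2) S(c=2)]
  6. access S: HIT, count now 3. Cache: [B(c=1) W(c=2) S(c=3)]
  7. access B: HIT, count now 2. Cache: [W(c=2) B(c=2) S(c=3)]
  8. access B: HIT, count now 3. Cache: [W(c=2) S(c=3) B(c=3)]
  9. access I: MISS. Cache: [I(c=1) W(c=2) S(c=3) B(c=3)]
  10. access S: HIT, count now 4. Cache: [I(c=1) W(c=2) B(c=3) S(c=4)]
  11. access K: MISS. Cache: [I(c=1) K(c=1) W(c=2) B(c=3) S(c=4)]
  12. access B: HIT, count now 4. Cache: [I(c=1) K(c=1) W(c=2) S(c=4) B(c=4)]
  13. access I: HIT, count now 2. Cache: [K(c=1) W(c=2) I(c=2) S(c=4) B(c=4)]
  14. access Y: MISS. Cache: [K(c=1) Y(c=1) W(c=2) I(c=2) S(c=4) B(c=4)]
  15. access K: HIT, count now 2. Cache: [Y(c=1) W(c=2) I(c=2) K(c=2) S(c=4) B(c=4)]
  16. access S: HIT, count now 5. Cache: [Y(c=1) W(c=2) I(c=2) K(c=2) B(c=4) S(c=5)]
  17. access Y: HIT, count now 2. Cache: [W(c=2) I(c=2) K(c=2) Y(c=2) B(c=4) S(c=5)]
  18. access X: MISS, evict W(c=2). Cache: [X(c=1) I(c=2) K(c=2) Y(c=2) B(c=4) S(c=5)]
  19. access H: MISS, evict X(c=1). Cache: [H(c=1) I(c=2) K(c=2) Y(c=2) B(c=4) S(c=5)]
  20. access Y: HIT, count now 3. Cache: [H(c=1) I(c=2) K(c=2) Y(c=3) B(c=4) S(c=5)]
  21. access Y: HIT, count now 4. Cache: [H(c=1) I(c=2) K(c=2) B(c=4) Y(c=4) S(c=5)]
  22. access K: HIT, count now 3. Cache: [H(c=1) I(c=2) K(c=3) B(c=4) Y(c=4) S(c=5)]
  23. access B: HIT, count now 5. Cache: [H(c=1) I(c=2) K(c=3) Y(c=4) S(c=5) B(c=5)]
  24. access Y: HIT, count now 5. Cache: [H(c=1) I(c=2) K(c=3) S(c=5) B(c=5) Y(c=5)]
Total: 16 hits, 8 misses, 2 evictions

Hit rate = 16/24 = 2/3

Answer: 2/3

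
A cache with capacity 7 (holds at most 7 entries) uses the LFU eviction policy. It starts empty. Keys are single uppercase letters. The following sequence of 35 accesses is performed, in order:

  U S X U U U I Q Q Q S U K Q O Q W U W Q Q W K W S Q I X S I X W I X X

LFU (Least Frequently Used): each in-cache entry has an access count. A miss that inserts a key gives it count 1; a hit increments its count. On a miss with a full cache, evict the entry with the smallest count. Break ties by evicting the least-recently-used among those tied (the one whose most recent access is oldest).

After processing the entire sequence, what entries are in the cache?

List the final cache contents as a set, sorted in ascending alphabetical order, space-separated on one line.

Answer: I K Q S U W X

Derivation:
LFU simulation (capacity=7):
  1. access U: MISS. Cache: [U(c=1)]
  2. access S: MISS. Cache: [U(c=1) S(c=1)]
  3. access X: MISS. Cache: [U(c=1) S(c=1) X(c=1)]
  4. access U: HIT, count now 2. Cache: [S(c=1) X(c=1) U(c=2)]
  5. access U: HIT, count now 3. Cache: [S(c=1) X(c=1) U(c=3)]
  6. access U: HIT, count now 4. Cache: [S(c=1) X(c=1) U(c=4)]
  7. access I: MISS. Cache: [S(c=1) X(c=1) I(c=1) U(c=4)]
  8. access Q: MISS. Cache: [S(c=1) X(c=1) I(c=1) Q(c=1) U(c=4)]
  9. access Q: HIT, count now 2. Cache: [S(c=1) X(c=1) I(c=1) Q(c=2) U(c=4)]
  10. access Q: HIT, count now 3. Cache: [S(c=1) X(c=1) I(c=1) Q(c=3) U(c=4)]
  11. access S: HIT, count now 2. Cache: [X(c=1) I(c=1) S(c=2) Q(c=3) U(c=4)]
  12. access U: HIT, count now 5. Cache: [X(c=1) I(c=1) S(c=2) Q(c=3) U(c=5)]
  13. access K: MISS. Cache: [X(c=1) I(c=1) K(c=1) S(c=2) Q(c=3) U(c=5)]
  14. access Q: HIT, count now 4. Cache: [X(c=1) I(c=1) K(c=1) S(c=2) Q(c=4) U(c=5)]
  15. access O: MISS. Cache: [X(c=1) I(c=1) K(c=1) O(c=1) S(c=2) Q(c=4) U(c=5)]
  16. access Q: HIT, count now 5. Cache: [X(c=1) I(c=1) K(c=1) O(c=1) S(c=2) U(c=5) Q(c=5)]
  17. access W: MISS, evict X(c=1). Cache: [I(c=1) K(c=1) O(c=1) W(c=1) S(c=2) U(c=5) Q(c=5)]
  18. access U: HIT, count now 6. Cache: [I(c=1) K(c=1) O(c=1) W(c=1) S(c=2) Q(c=5) U(c=6)]
  19. access W: HIT, count now 2. Cache: [I(c=1) K(c=1) O(c=1) S(c=2) W(c=2) Q(c=5) U(c=6)]
  20. access Q: HIT, count now 6. Cache: [I(c=1) K(c=1) O(c=1) S(c=2) W(c=2) U(c=6) Q(c=6)]
  21. access Q: HIT, count now 7. Cache: [I(c=1) K(c=1) O(c=1) S(c=2) W(c=2) U(c=6) Q(c=7)]
  22. access W: HIT, count now 3. Cache: [I(c=1) K(c=1) O(c=1) S(c=2) W(c=3) U(c=6) Q(c=7)]
  23. access K: HIT, count now 2. Cache: [I(c=1) O(c=1) S(c=2) K(c=2) W(c=3) U(c=6) Q(c=7)]
  24. access W: HIT, count now 4. Cache: [I(c=1) O(c=1) S(c=2) K(c=2) W(c=4) U(c=6) Q(c=7)]
  25. access S: HIT, count now 3. Cache: [I(c=1) O(c=1) K(c=2) S(c=3) W(c=4) U(c=6) Q(c=7)]
  26. access Q: HIT, count now 8. Cache: [I(c=1) O(c=1) K(c=2) S(c=3) W(c=4) U(c=6) Q(c=8)]
  27. access I: HIT, count now 2. Cache: [O(c=1) K(c=2) I(c=2) S(c=3) W(c=4) U(c=6) Q(c=8)]
  28. access X: MISS, evict O(c=1). Cache: [X(c=1) K(c=2) I(c=2) S(c=3) W(c=4) U(c=6) Q(c=8)]
  29. access S: HIT, count now 4. Cache: [X(c=1) K(c=2) I(c=2) W(c=4) S(c=4) U(c=6) Q(c=8)]
  30. access I: HIT, count now 3. Cache: [X(c=1) K(c=2) I(c=3) W(c=4) S(c=4) U(c=6) Q(c=8)]
  31. access X: HIT, count now 2. Cache: [K(c=2) X(c=2) I(c=3) W(c=4) S(c=4) U(c=6) Q(c=8)]
  32. access W: HIT, count now 5. Cache: [K(c=2) X(c=2) I(c=3) S(c=4) W(c=5) U(c=6) Q(c=8)]
  33. access I: HIT, count now 4. Cache: [K(c=2) X(c=2) S(c=4) I(c=4) W(c=5) U(c=6) Q(c=8)]
  34. access X: HIT, count now 3. Cache: [K(c=2) X(c=3) S(c=4) I(c=4) W(c=5) U(c=6) Q(c=8)]
  35. access X: HIT, count now 4. Cache: [K(c=2) S(c=4) I(c=4) X(c=4) W(c=5) U(c=6) Q(c=8)]
Total: 26 hits, 9 misses, 2 evictions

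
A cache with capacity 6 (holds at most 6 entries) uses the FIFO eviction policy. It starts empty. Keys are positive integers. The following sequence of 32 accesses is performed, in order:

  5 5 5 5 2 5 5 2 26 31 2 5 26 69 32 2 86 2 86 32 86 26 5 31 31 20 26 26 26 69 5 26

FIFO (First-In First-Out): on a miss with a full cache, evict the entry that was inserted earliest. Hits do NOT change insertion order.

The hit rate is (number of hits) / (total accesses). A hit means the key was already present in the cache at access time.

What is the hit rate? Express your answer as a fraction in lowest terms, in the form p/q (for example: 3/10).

Answer: 11/16

Derivation:
FIFO simulation (capacity=6):
  1. access 5: MISS. Cache (old->new): [5]
  2. access 5: HIT. Cache (old->new): [5]
  3. access 5: HIT. Cache (old->new): [5]
  4. access 5: HIT. Cache (old->new): [5]
  5. access 2: MISS. Cache (old->new): [5 2]
  6. access 5: HIT. Cache (old->new): [5 2]
  7. access 5: HIT. Cache (old->new): [5 2]
  8. access 2: HIT. Cache (old->new): [5 2]
  9. access 26: MISS. Cache (old->new): [5 2 26]
  10. access 31: MISS. Cache (old->new): [5 2 26 31]
  11. access 2: HIT. Cache (old->new): [5 2 26 31]
  12. access 5: HIT. Cache (old->new): [5 2 26 31]
  13. access 26: HIT. Cache (old->new): [5 2 26 31]
  14. access 69: MISS. Cache (old->new): [5 2 26 31 69]
  15. access 32: MISS. Cache (old->new): [5 2 26 31 69 32]
  16. access 2: HIT. Cache (old->new): [5 2 26 31 69 32]
  17. access 86: MISS, evict 5. Cache (old->new): [2 26 31 69 32 86]
  18. access 2: HIT. Cache (old->new): [2 26 31 69 32 86]
  19. access 86: HIT. Cache (old->new): [2 26 31 69 32 86]
  20. access 32: HIT. Cache (old->new): [2 26 31 69 32 86]
  21. access 86: HIT. Cache (old->new): [2 26 31 69 32 86]
  22. access 26: HIT. Cache (old->new): [2 26 31 69 32 86]
  23. access 5: MISS, evict 2. Cache (old->new): [26 31 69 32 86 5]
  24. access 31: HIT. Cache (old->new): [26 31 69 32 86 5]
  25. access 31: HIT. Cache (old->new): [26 31 69 32 86 5]
  26. access 20: MISS, evict 26. Cache (old->new): [31 69 32 86 5 20]
  27. access 26: MISS, evict 31. Cache (old->new): [69 32 86 5 20 26]
  28. access 26: HIT. Cache (old->new): [69 32 86 5 20 26]
  29. access 26: HIT. Cache (old->new): [69 32 86 5 20 26]
  30. access 69: HIT. Cache (old->new): [69 32 86 5 20 26]
  31. access 5: HIT. Cache (old->new): [69 32 86 5 20 26]
  32. access 26: HIT. Cache (old->new): [69 32 86 5 20 26]
Total: 22 hits, 10 misses, 4 evictions

Hit rate = 22/32 = 11/16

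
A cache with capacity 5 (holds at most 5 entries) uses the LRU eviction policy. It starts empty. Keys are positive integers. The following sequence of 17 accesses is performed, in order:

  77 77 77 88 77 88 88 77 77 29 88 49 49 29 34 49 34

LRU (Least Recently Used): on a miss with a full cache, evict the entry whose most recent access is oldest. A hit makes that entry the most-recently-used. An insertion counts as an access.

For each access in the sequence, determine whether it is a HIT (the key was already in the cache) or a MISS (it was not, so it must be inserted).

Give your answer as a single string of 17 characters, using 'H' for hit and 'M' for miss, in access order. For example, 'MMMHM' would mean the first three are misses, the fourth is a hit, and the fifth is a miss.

Answer: MHHMHHHHHMHMHHMHH

Derivation:
LRU simulation (capacity=5):
  1. access 77: MISS. Cache (LRU->MRU): [77]
  2. access 77: HIT. Cache (LRU->MRU): [77]
  3. access 77: HIT. Cache (LRU->MRU): [77]
  4. access 88: MISS. Cache (LRU->MRU): [77 88]
  5. access 77: HIT. Cache (LRU->MRU): [88 77]
  6. access 88: HIT. Cache (LRU->MRU): [77 88]
  7. access 88: HIT. Cache (LRU->MRU): [77 88]
  8. access 77: HIT. Cache (LRU->MRU): [88 77]
  9. access 77: HIT. Cache (LRU->MRU): [88 77]
  10. access 29: MISS. Cache (LRU->MRU): [88 77 29]
  11. access 88: HIT. Cache (LRU->MRU): [77 29 88]
  12. access 49: MISS. Cache (LRU->MRU): [77 29 88 49]
  13. access 49: HIT. Cache (LRU->MRU): [77 29 88 49]
  14. access 29: HIT. Cache (LRU->MRU): [77 88 49 29]
  15. access 34: MISS. Cache (LRU->MRU): [77 88 49 29 34]
  16. access 49: HIT. Cache (LRU->MRU): [77 88 29 34 49]
  17. access 34: HIT. Cache (LRU->MRU): [77 88 29 49 34]
Total: 12 hits, 5 misses, 0 evictions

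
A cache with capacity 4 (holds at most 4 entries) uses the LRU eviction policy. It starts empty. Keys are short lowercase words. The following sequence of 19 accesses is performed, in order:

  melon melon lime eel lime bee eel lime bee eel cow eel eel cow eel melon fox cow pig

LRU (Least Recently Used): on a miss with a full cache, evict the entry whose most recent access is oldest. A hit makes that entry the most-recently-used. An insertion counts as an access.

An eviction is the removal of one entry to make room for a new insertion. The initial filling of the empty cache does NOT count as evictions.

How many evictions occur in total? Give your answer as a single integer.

Answer: 4

Derivation:
LRU simulation (capacity=4):
  1. access melon: MISS. Cache (LRU->MRU): [melon]
  2. access melon: HIT. Cache (LRU->MRU): [melon]
  3. access lime: MISS. Cache (LRU->MRU): [melon lime]
  4. access eel: MISS. Cache (LRU->MRU): [melon lime eel]
  5. access lime: HIT. Cache (LRU->MRU): [melon eel lime]
  6. access bee: MISS. Cache (LRU->MRU): [melon eel lime bee]
  7. access eel: HIT. Cache (LRU->MRU): [melon lime bee eel]
  8. access lime: HIT. Cache (LRU->MRU): [melon bee eel lime]
  9. access bee: HIT. Cache (LRU->MRU): [melon eel lime bee]
  10. access eel: HIT. Cache (LRU->MRU): [melon lime bee eel]
  11. access cow: MISS, evict melon. Cache (LRU->MRU): [lime bee eel cow]
  12. access eel: HIT. Cache (LRU->MRU): [lime bee cow eel]
  13. access eel: HIT. Cache (LRU->MRU): [lime bee cow eel]
  14. access cow: HIT. Cache (LRU->MRU): [lime bee eel cow]
  15. access eel: HIT. Cache (LRU->MRU): [lime bee cow eel]
  16. access melon: MISS, evict lime. Cache (LRU->MRU): [bee cow eel melon]
  17. access fox: MISS, evict bee. Cache (LRU->MRU): [cow eel melon fox]
  18. access cow: HIT. Cache (LRU->MRU): [eel melon fox cow]
  19. access pig: MISS, evict eel. Cache (LRU->MRU): [melon fox cow pig]
Total: 11 hits, 8 misses, 4 evictions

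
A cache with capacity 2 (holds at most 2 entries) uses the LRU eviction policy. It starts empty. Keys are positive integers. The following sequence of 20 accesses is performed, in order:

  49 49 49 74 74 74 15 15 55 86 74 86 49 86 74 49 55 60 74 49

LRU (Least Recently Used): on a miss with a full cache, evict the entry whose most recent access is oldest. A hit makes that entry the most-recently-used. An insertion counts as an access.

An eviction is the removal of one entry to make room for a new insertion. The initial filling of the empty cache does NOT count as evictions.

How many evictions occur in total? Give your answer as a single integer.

Answer: 11

Derivation:
LRU simulation (capacity=2):
  1. access 49: MISS. Cache (LRU->MRU): [49]
  2. access 49: HIT. Cache (LRU->MRU): [49]
  3. access 49: HIT. Cache (LRU->MRU): [49]
  4. access 74: MISS. Cache (LRU->MRU): [49 74]
  5. access 74: HIT. Cache (LRU->MRU): [49 74]
  6. access 74: HIT. Cache (LRU->MRU): [49 74]
  7. access 15: MISS, evict 49. Cache (LRU->MRU): [74 15]
  8. access 15: HIT. Cache (LRU->MRU): [74 15]
  9. access 55: MISS, evict 74. Cache (LRU->MRU): [15 55]
  10. access 86: MISS, evict 15. Cache (LRU->MRU): [55 86]
  11. access 74: MISS, evict 55. Cache (LRU->MRU): [86 74]
  12. access 86: HIT. Cache (LRU->MRU): [74 86]
  13. access 49: MISS, evict 74. Cache (LRU->MRU): [86 49]
  14. access 86: HIT. Cache (LRU->MRU): [49 86]
  15. access 74: MISS, evict 49. Cache (LRU->MRU): [86 74]
  16. access 49: MISS, evict 86. Cache (LRU->MRU): [74 49]
  17. access 55: MISS, evict 74. Cache (LRU->MRU): [49 55]
  18. access 60: MISS, evict 49. Cache (LRU->MRU): [55 60]
  19. access 74: MISS, evict 55. Cache (LRU->MRU): [60 74]
  20. access 49: MISS, evict 60. Cache (LRU->MRU): [74 49]
Total: 7 hits, 13 misses, 11 evictions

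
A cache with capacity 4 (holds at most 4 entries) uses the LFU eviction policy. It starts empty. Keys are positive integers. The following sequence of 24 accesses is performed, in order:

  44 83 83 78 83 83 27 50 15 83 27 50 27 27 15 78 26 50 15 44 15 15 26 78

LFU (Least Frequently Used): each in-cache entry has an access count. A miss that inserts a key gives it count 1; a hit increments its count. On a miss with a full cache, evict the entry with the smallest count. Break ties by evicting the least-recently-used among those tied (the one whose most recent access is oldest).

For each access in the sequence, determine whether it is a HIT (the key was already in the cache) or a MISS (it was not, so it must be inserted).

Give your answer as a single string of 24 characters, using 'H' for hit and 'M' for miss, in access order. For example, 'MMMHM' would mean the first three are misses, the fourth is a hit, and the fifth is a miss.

Answer: MMHMHHMMMHHHHHHMMMHMHHMM

Derivation:
LFU simulation (capacity=4):
  1. access 44: MISS. Cache: [44(c=1)]
  2. access 83: MISS. Cache: [44(c=1) 83(c=1)]
  3. access 83: HIT, count now 2. Cache: [44(c=1) 83(c=2)]
  4. access 78: MISS. Cache: [44(c=1) 78(c=1) 83(c=2)]
  5. access 83: HIT, count now 3. Cache: [44(c=1) 78(c=1) 83(c=3)]
  6. access 83: HIT, count now 4. Cache: [44(c=1) 78(c=1) 83(c=4)]
  7. access 27: MISS. Cache: [44(c=1) 78(c=1) 27(c=1) 83(c=4)]
  8. access 50: MISS, evict 44(c=1). Cache: [78(c=1) 27(c=1) 50(c=1) 83(c=4)]
  9. access 15: MISS, evict 78(c=1). Cache: [27(c=1) 50(c=1) 15(c=1) 83(c=4)]
  10. access 83: HIT, count now 5. Cache: [27(c=1) 50(c=1) 15(c=1) 83(c=5)]
  11. access 27: HIT, count now 2. Cache: [50(c=1) 15(c=1) 27(c=2) 83(c=5)]
  12. access 50: HIT, count now 2. Cache: [15(c=1) 27(c=2) 50(c=2) 83(c=5)]
  13. access 27: HIT, count now 3. Cache: [15(c=1) 50(c=2) 27(c=3) 83(c=5)]
  14. access 27: HIT, count now 4. Cache: [15(c=1) 50(c=2) 27(c=4) 83(c=5)]
  15. access 15: HIT, count now 2. Cache: [50(c=2) 15(c=2) 27(c=4) 83(c=5)]
  16. access 78: MISS, evict 50(c=2). Cache: [78(c=1) 15(c=2) 27(c=4) 83(c=5)]
  17. access 26: MISS, evict 78(c=1). Cache: [26(c=1) 15(c=2) 27(c=4) 83(c=5)]
  18. access 50: MISS, evict 26(c=1). Cache: [50(c=1) 15(c=2) 27(c=4) 83(c=5)]
  19. access 15: HIT, count now 3. Cache: [50(c=1) 15(c=3) 27(c=4) 83(c=5)]
  20. access 44: MISS, evict 50(c=1). Cache: [44(c=1) 15(c=3) 27(c=4) 83(c=5)]
  21. access 15: HIT, count now 4. Cache: [44(c=1) 27(c=4) 15(c=4) 83(c=5)]
  22. access 15: HIT, count now 5. Cache: [44(c=1) 27(c=4) 83(c=5) 15(c=5)]
  23. access 26: MISS, evict 44(c=1). Cache: [26(c=1) 27(c=4) 83(c=5) 15(c=5)]
  24. access 78: MISS, evict 26(c=1). Cache: [78(c=1) 27(c=4) 83(c=5) 15(c=5)]
Total: 12 hits, 12 misses, 8 evictions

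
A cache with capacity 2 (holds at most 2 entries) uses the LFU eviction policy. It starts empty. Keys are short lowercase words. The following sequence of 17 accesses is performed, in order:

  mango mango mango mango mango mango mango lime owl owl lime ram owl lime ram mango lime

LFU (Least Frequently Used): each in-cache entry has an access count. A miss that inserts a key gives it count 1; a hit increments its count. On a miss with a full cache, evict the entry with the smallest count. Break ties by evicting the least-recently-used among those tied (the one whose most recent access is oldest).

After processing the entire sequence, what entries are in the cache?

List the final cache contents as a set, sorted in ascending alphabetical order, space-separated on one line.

LFU simulation (capacity=2):
  1. access mango: MISS. Cache: [mango(c=1)]
  2. access mango: HIT, count now 2. Cache: [mango(c=2)]
  3. access mango: HIT, count now 3. Cache: [mango(c=3)]
  4. access mango: HIT, count now 4. Cache: [mango(c=4)]
  5. access mango: HIT, count now 5. Cache: [mango(c=5)]
  6. access mango: HIT, count now 6. Cache: [mango(c=6)]
  7. access mango: HIT, count now 7. Cache: [mango(c=7)]
  8. access lime: MISS. Cache: [lime(c=1) mango(c=7)]
  9. access owl: MISS, evict lime(c=1). Cache: [owl(c=1) mango(c=7)]
  10. access owl: HIT, count now 2. Cache: [owl(c=2) mango(c=7)]
  11. access lime: MISS, evict owl(c=2). Cache: [lime(c=1) mango(c=7)]
  12. access ram: MISS, evict lime(c=1). Cache: [ram(c=1) mango(c=7)]
  13. access owl: MISS, evict ram(c=1). Cache: [owl(c=1) mango(c=7)]
  14. access lime: MISS, evict owl(c=1). Cache: [lime(c=1) mango(c=7)]
  15. access ram: MISS, evict lime(c=1). Cache: [ram(c=1) mango(c=7)]
  16. access mango: HIT, count now 8. Cache: [ram(c=1) mango(c=8)]
  17. access lime: MISS, evict ram(c=1). Cache: [lime(c=1) mango(c=8)]
Total: 8 hits, 9 misses, 7 evictions

Answer: lime mango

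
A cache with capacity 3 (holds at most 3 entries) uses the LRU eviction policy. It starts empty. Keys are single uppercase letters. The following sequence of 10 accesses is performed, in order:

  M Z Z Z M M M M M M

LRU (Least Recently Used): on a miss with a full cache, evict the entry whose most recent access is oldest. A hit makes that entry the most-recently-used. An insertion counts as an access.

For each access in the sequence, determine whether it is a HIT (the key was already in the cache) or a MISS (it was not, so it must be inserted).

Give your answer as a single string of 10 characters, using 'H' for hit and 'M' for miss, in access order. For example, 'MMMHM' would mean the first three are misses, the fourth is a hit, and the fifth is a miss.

Answer: MMHHHHHHHH

Derivation:
LRU simulation (capacity=3):
  1. access M: MISS. Cache (LRU->MRU): [M]
  2. access Z: MISS. Cache (LRU->MRU): [M Z]
  3. access Z: HIT. Cache (LRU->MRU): [M Z]
  4. access Z: HIT. Cache (LRU->MRU): [M Z]
  5. access M: HIT. Cache (LRU->MRU): [Z M]
  6. access M: HIT. Cache (LRU->MRU): [Z M]
  7. access M: HIT. Cache (LRU->MRU): [Z M]
  8. access M: HIT. Cache (LRU->MRU): [Z M]
  9. access M: HIT. Cache (LRU->MRU): [Z M]
  10. access M: HIT. Cache (LRU->MRU): [Z M]
Total: 8 hits, 2 misses, 0 evictions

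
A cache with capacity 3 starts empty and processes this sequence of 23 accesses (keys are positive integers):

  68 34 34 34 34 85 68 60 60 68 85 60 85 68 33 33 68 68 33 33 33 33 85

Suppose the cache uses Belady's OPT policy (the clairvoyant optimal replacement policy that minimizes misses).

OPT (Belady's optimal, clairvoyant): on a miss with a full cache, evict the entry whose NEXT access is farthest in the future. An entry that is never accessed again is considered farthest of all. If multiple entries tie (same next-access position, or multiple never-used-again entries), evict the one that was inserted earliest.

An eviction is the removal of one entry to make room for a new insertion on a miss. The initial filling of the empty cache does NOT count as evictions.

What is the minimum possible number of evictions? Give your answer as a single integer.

Answer: 2

Derivation:
OPT (Belady) simulation (capacity=3):
  1. access 68: MISS. Cache: [68]
  2. access 34: MISS. Cache: [68 34]
  3. access 34: HIT. Next use of 34: step 4. Cache: [68 34]
  4. access 34: HIT. Next use of 34: step 5. Cache: [68 34]
  5. access 34: HIT. Next use of 34: never. Cache: [68 34]
  6. access 85: MISS. Cache: [68 34 85]
  7. access 68: HIT. Next use of 68: step 10. Cache: [68 34 85]
  8. access 60: MISS, evict 34 (next use: never). Cache: [68 85 60]
  9. access 60: HIT. Next use of 60: step 12. Cache: [68 85 60]
  10. access 68: HIT. Next use of 68: step 14. Cache: [68 85 60]
  11. access 85: HIT. Next use of 85: step 13. Cache: [68 85 60]
  12. access 60: HIT. Next use of 60: never. Cache: [68 85 60]
  13. access 85: HIT. Next use of 85: step 23. Cache: [68 85 60]
  14. access 68: HIT. Next use of 68: step 17. Cache: [68 85 60]
  15. access 33: MISS, evict 60 (next use: never). Cache: [68 85 33]
  16. access 33: HIT. Next use of 33: step 19. Cache: [68 85 33]
  17. access 68: HIT. Next use of 68: step 18. Cache: [68 85 33]
  18. access 68: HIT. Next use of 68: never. Cache: [68 85 33]
  19. access 33: HIT. Next use of 33: step 20. Cache: [68 85 33]
  20. access 33: HIT. Next use of 33: step 21. Cache: [68 85 33]
  21. access 33: HIT. Next use of 33: step 22. Cache: [68 85 33]
  22. access 33: HIT. Next use of 33: never. Cache: [68 85 33]
  23. access 85: HIT. Next use of 85: never. Cache: [68 85 33]
Total: 18 hits, 5 misses, 2 evictions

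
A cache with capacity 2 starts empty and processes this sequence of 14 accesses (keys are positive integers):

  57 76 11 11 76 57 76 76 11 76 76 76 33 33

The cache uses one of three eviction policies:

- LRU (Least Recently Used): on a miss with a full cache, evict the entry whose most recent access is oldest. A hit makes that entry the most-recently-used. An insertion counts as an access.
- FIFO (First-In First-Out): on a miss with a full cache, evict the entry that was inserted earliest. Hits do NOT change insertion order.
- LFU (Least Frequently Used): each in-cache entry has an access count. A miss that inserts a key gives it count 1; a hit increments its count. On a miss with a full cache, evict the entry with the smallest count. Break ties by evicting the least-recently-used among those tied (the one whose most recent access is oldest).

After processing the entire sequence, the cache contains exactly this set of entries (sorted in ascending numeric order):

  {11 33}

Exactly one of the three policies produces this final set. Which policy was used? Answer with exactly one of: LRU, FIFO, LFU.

Answer: FIFO

Derivation:
Simulating under each policy and comparing final sets:
  LRU: final set = {33 76} -> differs
  FIFO: final set = {11 33} -> MATCHES target
  LFU: final set = {33 76} -> differs
Only FIFO produces the target set.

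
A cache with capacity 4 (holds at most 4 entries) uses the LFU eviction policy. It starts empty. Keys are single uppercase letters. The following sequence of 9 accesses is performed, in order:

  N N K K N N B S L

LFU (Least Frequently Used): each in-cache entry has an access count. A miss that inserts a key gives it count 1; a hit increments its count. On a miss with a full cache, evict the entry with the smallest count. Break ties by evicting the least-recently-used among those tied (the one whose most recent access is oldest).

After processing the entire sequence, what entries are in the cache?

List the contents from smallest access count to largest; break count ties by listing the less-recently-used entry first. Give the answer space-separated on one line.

Answer: S L K N

Derivation:
LFU simulation (capacity=4):
  1. access N: MISS. Cache: [N(c=1)]
  2. access N: HIT, count now 2. Cache: [N(c=2)]
  3. access K: MISS. Cache: [K(c=1) N(c=2)]
  4. access K: HIT, count now 2. Cache: [N(c=2) K(c=2)]
  5. access N: HIT, count now 3. Cache: [K(c=2) N(c=3)]
  6. access N: HIT, count now 4. Cache: [K(c=2) N(c=4)]
  7. access B: MISS. Cache: [B(c=1) K(c=2) N(c=4)]
  8. access S: MISS. Cache: [B(c=1) S(c=1) K(c=2) N(c=4)]
  9. access L: MISS, evict B(c=1). Cache: [S(c=1) L(c=1) K(c=2) N(c=4)]
Total: 4 hits, 5 misses, 1 evictions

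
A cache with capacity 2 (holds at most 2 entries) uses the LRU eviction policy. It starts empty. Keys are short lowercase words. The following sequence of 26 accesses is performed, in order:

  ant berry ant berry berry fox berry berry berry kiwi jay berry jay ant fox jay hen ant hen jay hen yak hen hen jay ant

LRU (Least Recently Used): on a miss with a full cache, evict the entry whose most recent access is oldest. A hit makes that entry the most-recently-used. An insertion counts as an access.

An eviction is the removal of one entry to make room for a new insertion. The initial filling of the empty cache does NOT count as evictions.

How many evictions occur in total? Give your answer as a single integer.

Answer: 13

Derivation:
LRU simulation (capacity=2):
  1. access ant: MISS. Cache (LRU->MRU): [ant]
  2. access berry: MISS. Cache (LRU->MRU): [ant berry]
  3. access ant: HIT. Cache (LRU->MRU): [berry ant]
  4. access berry: HIT. Cache (LRU->MRU): [ant berry]
  5. access berry: HIT. Cache (LRU->MRU): [ant berry]
  6. access fox: MISS, evict ant. Cache (LRU->MRU): [berry fox]
  7. access berry: HIT. Cache (LRU->MRU): [fox berry]
  8. access berry: HIT. Cache (LRU->MRU): [fox berry]
  9. access berry: HIT. Cache (LRU->MRU): [fox berry]
  10. access kiwi: MISS, evict fox. Cache (LRU->MRU): [berry kiwi]
  11. access jay: MISS, evict berry. Cache (LRU->MRU): [kiwi jay]
  12. access berry: MISS, evict kiwi. Cache (LRU->MRU): [jay berry]
  13. access jay: HIT. Cache (LRU->MRU): [berry jay]
  14. access ant: MISS, evict berry. Cache (LRU->MRU): [jay ant]
  15. access fox: MISS, evict jay. Cache (LRU->MRU): [ant fox]
  16. access jay: MISS, evict ant. Cache (LRU->MRU): [fox jay]
  17. access hen: MISS, evict fox. Cache (LRU->MRU): [jay hen]
  18. access ant: MISS, evict jay. Cache (LRU->MRU): [hen ant]
  19. access hen: HIT. Cache (LRU->MRU): [ant hen]
  20. access jay: MISS, evict ant. Cache (LRU->MRU): [hen jay]
  21. access hen: HIT. Cache (LRU->MRU): [jay hen]
  22. access yak: MISS, evict jay. Cache (LRU->MRU): [hen yak]
  23. access hen: HIT. Cache (LRU->MRU): [yak hen]
  24. access hen: HIT. Cache (LRU->MRU): [yak hen]
  25. access jay: MISS, evict yak. Cache (LRU->MRU): [hen jay]
  26. access ant: MISS, evict hen. Cache (LRU->MRU): [jay ant]
Total: 11 hits, 15 misses, 13 evictions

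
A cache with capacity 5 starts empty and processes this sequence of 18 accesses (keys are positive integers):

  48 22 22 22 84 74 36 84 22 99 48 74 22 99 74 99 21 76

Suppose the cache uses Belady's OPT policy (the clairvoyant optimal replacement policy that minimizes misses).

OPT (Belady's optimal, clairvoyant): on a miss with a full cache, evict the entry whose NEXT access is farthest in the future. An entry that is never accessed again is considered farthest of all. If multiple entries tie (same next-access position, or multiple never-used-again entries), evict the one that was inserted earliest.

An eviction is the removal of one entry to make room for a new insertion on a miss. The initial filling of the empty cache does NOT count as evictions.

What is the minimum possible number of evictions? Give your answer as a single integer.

OPT (Belady) simulation (capacity=5):
  1. access 48: MISS. Cache: [48]
  2. access 22: MISS. Cache: [48 22]
  3. access 22: HIT. Next use of 22: step 4. Cache: [48 22]
  4. access 22: HIT. Next use of 22: step 9. Cache: [48 22]
  5. access 84: MISS. Cache: [48 22 84]
  6. access 74: MISS. Cache: [48 22 84 74]
  7. access 36: MISS. Cache: [48 22 84 74 36]
  8. access 84: HIT. Next use of 84: never. Cache: [48 22 84 74 36]
  9. access 22: HIT. Next use of 22: step 13. Cache: [48 22 84 74 36]
  10. access 99: MISS, evict 84 (next use: never). Cache: [48 22 74 36 99]
  11. access 48: HIT. Next use of 48: never. Cache: [48 22 74 36 99]
  12. access 74: HIT. Next use of 74: step 15. Cache: [48 22 74 36 99]
  13. access 22: HIT. Next use of 22: never. Cache: [48 22 74 36 99]
  14. access 99: HIT. Next use of 99: step 16. Cache: [48 22 74 36 99]
  15. access 74: HIT. Next use of 74: never. Cache: [48 22 74 36 99]
  16. access 99: HIT. Next use of 99: never. Cache: [48 22 74 36 99]
  17. access 21: MISS, evict 48 (next use: never). Cache: [22 74 36 99 21]
  18. access 76: MISS, evict 22 (next use: never). Cache: [74 36 99 21 76]
Total: 10 hits, 8 misses, 3 evictions

Answer: 3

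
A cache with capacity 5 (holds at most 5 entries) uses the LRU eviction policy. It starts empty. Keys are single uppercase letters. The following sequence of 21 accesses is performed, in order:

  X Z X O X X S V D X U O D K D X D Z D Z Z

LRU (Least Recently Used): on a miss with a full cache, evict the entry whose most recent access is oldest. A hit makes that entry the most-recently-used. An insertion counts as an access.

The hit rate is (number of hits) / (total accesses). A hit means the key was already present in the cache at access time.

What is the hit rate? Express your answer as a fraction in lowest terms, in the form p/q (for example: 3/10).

Answer: 11/21

Derivation:
LRU simulation (capacity=5):
  1. access X: MISS. Cache (LRU->MRU): [X]
  2. access Z: MISS. Cache (LRU->MRU): [X Z]
  3. access X: HIT. Cache (LRU->MRU): [Z X]
  4. access O: MISS. Cache (LRU->MRU): [Z X O]
  5. access X: HIT. Cache (LRU->MRU): [Z O X]
  6. access X: HIT. Cache (LRU->MRU): [Z O X]
  7. access S: MISS. Cache (LRU->MRU): [Z O X S]
  8. access V: MISS. Cache (LRU->MRU): [Z O X S V]
  9. access D: MISS, evict Z. Cache (LRU->MRU): [O X S V D]
  10. access X: HIT. Cache (LRU->MRU): [O S V D X]
  11. access U: MISS, evict O. Cache (LRU->MRU): [S V D X U]
  12. access O: MISS, evict S. Cache (LRU->MRU): [V D X U O]
  13. access D: HIT. Cache (LRU->MRU): [V X U O D]
  14. access K: MISS, evict V. Cache (LRU->MRU): [X U O D K]
  15. access D: HIT. Cache (LRU->MRU): [X U O K D]
  16. access X: HIT. Cache (LRU->MRU): [U O K D X]
  17. access D: HIT. Cache (LRU->MRU): [U O K X D]
  18. access Z: MISS, evict U. Cache (LRU->MRU): [O K X D Z]
  19. access D: HIT. Cache (LRU->MRU): [O K X Z D]
  20. access Z: HIT. Cache (LRU->MRU): [O K X D Z]
  21. access Z: HIT. Cache (LRU->MRU): [O K X D Z]
Total: 11 hits, 10 misses, 5 evictions

Hit rate = 11/21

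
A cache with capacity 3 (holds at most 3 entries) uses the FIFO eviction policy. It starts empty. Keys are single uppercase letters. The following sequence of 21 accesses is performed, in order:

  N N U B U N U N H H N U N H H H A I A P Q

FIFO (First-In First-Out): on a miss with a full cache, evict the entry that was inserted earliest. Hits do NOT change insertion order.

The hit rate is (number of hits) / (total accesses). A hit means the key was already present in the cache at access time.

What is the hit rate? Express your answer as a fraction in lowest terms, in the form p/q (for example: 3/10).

Answer: 11/21

Derivation:
FIFO simulation (capacity=3):
  1. access N: MISS. Cache (old->new): [N]
  2. access N: HIT. Cache (old->new): [N]
  3. access U: MISS. Cache (old->new): [N U]
  4. access B: MISS. Cache (old->new): [N U B]
  5. access U: HIT. Cache (old->new): [N U B]
  6. access N: HIT. Cache (old->new): [N U B]
  7. access U: HIT. Cache (old->new): [N U B]
  8. access N: HIT. Cache (old->new): [N U B]
  9. access H: MISS, evict N. Cache (old->new): [U B H]
  10. access H: HIT. Cache (old->new): [U B H]
  11. access N: MISS, evict U. Cache (old->new): [B H N]
  12. access U: MISS, evict B. Cache (old->new): [H N U]
  13. access N: HIT. Cache (old->new): [H N U]
  14. access H: HIT. Cache (old->new): [H N U]
  15. access H: HIT. Cache (old->new): [H N U]
  16. access H: HIT. Cache (old->new): [H N U]
  17. access A: MISS, evict H. Cache (old->new): [N U A]
  18. access I: MISS, evict N. Cache (old->new): [U A I]
  19. access A: HIT. Cache (old->new): [U A I]
  20. access P: MISS, evict U. Cache (old->new): [A I P]
  21. access Q: MISS, evict A. Cache (old->new): [I P Q]
Total: 11 hits, 10 misses, 7 evictions

Hit rate = 11/21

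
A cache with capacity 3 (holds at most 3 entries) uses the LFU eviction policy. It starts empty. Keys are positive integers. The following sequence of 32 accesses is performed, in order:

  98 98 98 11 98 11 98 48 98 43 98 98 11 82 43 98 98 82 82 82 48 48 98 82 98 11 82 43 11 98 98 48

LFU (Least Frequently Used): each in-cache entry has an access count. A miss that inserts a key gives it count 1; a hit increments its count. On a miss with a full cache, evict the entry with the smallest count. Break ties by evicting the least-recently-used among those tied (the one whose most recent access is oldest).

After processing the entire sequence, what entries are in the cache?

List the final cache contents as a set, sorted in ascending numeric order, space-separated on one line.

LFU simulation (capacity=3):
  1. access 98: MISS. Cache: [98(c=1)]
  2. access 98: HIT, count now 2. Cache: [98(c=2)]
  3. access 98: HIT, count now 3. Cache: [98(c=3)]
  4. access 11: MISS. Cache: [11(c=1) 98(c=3)]
  5. access 98: HIT, count now 4. Cache: [11(c=1) 98(c=4)]
  6. access 11: HIT, count now 2. Cache: [11(c=2) 98(c=4)]
  7. access 98: HIT, count now 5. Cache: [11(c=2) 98(c=5)]
  8. access 48: MISS. Cache: [48(c=1) 11(c=2) 98(c=5)]
  9. access 98: HIT, count now 6. Cache: [48(c=1) 11(c=2) 98(c=6)]
  10. access 43: MISS, evict 48(c=1). Cache: [43(c=1) 11(c=2) 98(c=6)]
  11. access 98: HIT, count now 7. Cache: [43(c=1) 11(c=2) 98(c=7)]
  12. access 98: HIT, count now 8. Cache: [43(c=1) 11(c=2) 98(c=8)]
  13. access 11: HIT, count now 3. Cache: [43(c=1) 11(c=3) 98(c=8)]
  14. access 82: MISS, evict 43(c=1). Cache: [82(c=1) 11(c=3) 98(c=8)]
  15. access 43: MISS, evict 82(c=1). Cache: [43(c=1) 11(c=3) 98(c=8)]
  16. access 98: HIT, count now 9. Cache: [43(c=1) 11(c=3) 98(c=9)]
  17. access 98: HIT, count now 10. Cache: [43(c=1) 11(c=3) 98(c=10)]
  18. access 82: MISS, evict 43(c=1). Cache: [82(c=1) 11(c=3) 98(c=10)]
  19. access 82: HIT, count now 2. Cache: [82(c=2) 11(c=3) 98(c=10)]
  20. access 82: HIT, count now 3. Cache: [11(c=3) 82(c=3) 98(c=10)]
  21. access 48: MISS, evict 11(c=3). Cache: [48(c=1) 82(c=3) 98(c=10)]
  22. access 48: HIT, count now 2. Cache: [48(c=2) 82(c=3) 98(c=10)]
  23. access 98: HIT, count now 11. Cache: [48(c=2) 82(c=3) 98(c=11)]
  24. access 82: HIT, count now 4. Cache: [48(c=2) 82(c=4) 98(c=11)]
  25. access 98: HIT, count now 12. Cache: [48(c=2) 82(c=4) 98(c=12)]
  26. access 11: MISS, evict 48(c=2). Cache: [11(c=1) 82(c=4) 98(c=12)]
  27. access 82: HIT, count now 5. Cache: [11(c=1) 82(c=5) 98(c=12)]
  28. access 43: MISS, evict 11(c=1). Cache: [43(c=1) 82(c=5) 98(c=12)]
  29. access 11: MISS, evict 43(c=1). Cache: [11(c=1) 82(c=5) 98(c=12)]
  30. access 98: HIT, count now 13. Cache: [11(c=1) 82(c=5) 98(c=13)]
  31. access 98: HIT, count now 14. Cache: [11(c=1) 82(c=5) 98(c=14)]
  32. access 48: MISS, evict 11(c=1). Cache: [48(c=1) 82(c=5) 98(c=14)]
Total: 20 hits, 12 misses, 9 evictions

Answer: 48 82 98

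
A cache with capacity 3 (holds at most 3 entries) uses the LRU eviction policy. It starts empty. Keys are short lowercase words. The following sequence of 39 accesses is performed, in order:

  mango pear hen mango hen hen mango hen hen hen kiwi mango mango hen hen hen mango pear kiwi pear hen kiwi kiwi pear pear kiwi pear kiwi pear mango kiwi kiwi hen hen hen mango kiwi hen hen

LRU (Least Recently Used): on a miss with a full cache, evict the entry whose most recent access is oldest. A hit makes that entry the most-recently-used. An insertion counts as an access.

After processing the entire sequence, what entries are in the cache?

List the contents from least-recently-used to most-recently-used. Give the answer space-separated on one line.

Answer: mango kiwi hen

Derivation:
LRU simulation (capacity=3):
  1. access mango: MISS. Cache (LRU->MRU): [mango]
  2. access pear: MISS. Cache (LRU->MRU): [mango pear]
  3. access hen: MISS. Cache (LRU->MRU): [mango pear hen]
  4. access mango: HIT. Cache (LRU->MRU): [pear hen mango]
  5. access hen: HIT. Cache (LRU->MRU): [pear mango hen]
  6. access hen: HIT. Cache (LRU->MRU): [pear mango hen]
  7. access mango: HIT. Cache (LRU->MRU): [pear hen mango]
  8. access hen: HIT. Cache (LRU->MRU): [pear mango hen]
  9. access hen: HIT. Cache (LRU->MRU): [pear mango hen]
  10. access hen: HIT. Cache (LRU->MRU): [pear mango hen]
  11. access kiwi: MISS, evict pear. Cache (LRU->MRU): [mango hen kiwi]
  12. access mango: HIT. Cache (LRU->MRU): [hen kiwi mango]
  13. access mango: HIT. Cache (LRU->MRU): [hen kiwi mango]
  14. access hen: HIT. Cache (LRU->MRU): [kiwi mango hen]
  15. access hen: HIT. Cache (LRU->MRU): [kiwi mango hen]
  16. access hen: HIT. Cache (LRU->MRU): [kiwi mango hen]
  17. access mango: HIT. Cache (LRU->MRU): [kiwi hen mango]
  18. access pear: MISS, evict kiwi. Cache (LRU->MRU): [hen mango pear]
  19. access kiwi: MISS, evict hen. Cache (LRU->MRU): [mango pear kiwi]
  20. access pear: HIT. Cache (LRU->MRU): [mango kiwi pear]
  21. access hen: MISS, evict mango. Cache (LRU->MRU): [kiwi pear hen]
  22. access kiwi: HIT. Cache (LRU->MRU): [pear hen kiwi]
  23. access kiwi: HIT. Cache (LRU->MRU): [pear hen kiwi]
  24. access pear: HIT. Cache (LRU->MRU): [hen kiwi pear]
  25. access pear: HIT. Cache (LRU->MRU): [hen kiwi pear]
  26. access kiwi: HIT. Cache (LRU->MRU): [hen pear kiwi]
  27. access pear: HIT. Cache (LRU->MRU): [hen kiwi pear]
  28. access kiwi: HIT. Cache (LRU->MRU): [hen pear kiwi]
  29. access pear: HIT. Cache (LRU->MRU): [hen kiwi pear]
  30. access mango: MISS, evict hen. Cache (LRU->MRU): [kiwi pear mango]
  31. access kiwi: HIT. Cache (LRU->MRU): [pear mango kiwi]
  32. access kiwi: HIT. Cache (LRU->MRU): [pear mango kiwi]
  33. access hen: MISS, evict pear. Cache (LRU->MRU): [mango kiwi hen]
  34. access hen: HIT. Cache (LRU->MRU): [mango kiwi hen]
  35. access hen: HIT. Cache (LRU->MRU): [mango kiwi hen]
  36. access mango: HIT. Cache (LRU->MRU): [kiwi hen mango]
  37. access kiwi: HIT. Cache (LRU->MRU): [hen mango kiwi]
  38. access hen: HIT. Cache (LRU->MRU): [mango kiwi hen]
  39. access hen: HIT. Cache (LRU->MRU): [mango kiwi hen]
Total: 30 hits, 9 misses, 6 evictions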